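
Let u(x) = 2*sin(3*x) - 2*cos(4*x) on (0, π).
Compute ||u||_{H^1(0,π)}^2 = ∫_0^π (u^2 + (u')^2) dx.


||u||_{H^1(0,π)}^2 = 816/7 + 54*π

u'(x) = 8*sin(4*x) + 6*cos(3*x).
Expand u² and (u')² and integrate term by term on (0, π), using: for integers n ≥ 1, ∫_0^π sin²(nx) dx = ∫_0^π cos²(nx) dx = π/2; for n ≠ n', ∫_0^π sin(nx)sin(n'x) dx = ∫_0^π cos(nx)cos(n'x) dx = 0; and by product-to-sum, ∫_0^π sin(nx)cos(n'x) dx = ½∫_0^π [sin((n+n')x) + sin((n−n')x)] dx, which is 0 when n+n' is even and 2n/(n²−n'²) when n+n' is odd (it need not vanish on (0, π)).
  u² squared terms: (-2)²·∫cos(4x)² dx = 4·π/2 = 2*π;  (2)²·∫sin(3x)² dx = 4·π/2 = 2*π.
  u² cross terms: 2·(-2)·(2)·∫cos(4x)·sin(3x) dx = -8·(-6/7) = 48/7.
  So ∫_0^π u² dx = 2*π + 2*π + 48/7 = 48/7 + 4*π.
  (u')² squared terms: (6)²·∫cos(3x)² dx = 36·π/2 = 18*π;  (8)²·∫sin(4x)² dx = 64·π/2 = 32*π.
  (u')² cross terms: 2·(6)·(8)·∫cos(3x)·sin(4x) dx = 96·(8/7) = 768/7.
  So ∫_0^π (u')² dx = 18*π + 32*π + 768/7 = 768/7 + 50*π.
||u||_{H^1}^2 = (48/7 + 4*π) + (768/7 + 50*π) = 816/7 + 54*π.


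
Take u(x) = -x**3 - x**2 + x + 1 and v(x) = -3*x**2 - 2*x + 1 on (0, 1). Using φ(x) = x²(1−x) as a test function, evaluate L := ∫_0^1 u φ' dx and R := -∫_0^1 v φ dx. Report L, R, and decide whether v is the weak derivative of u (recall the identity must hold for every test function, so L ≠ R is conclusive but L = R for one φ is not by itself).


LHS = 7/60, RHS = 7/60. Yes, v = u' weakly.

u(x) = -x**3 - x**2 + x + 1, classical derivative u'(x) = -3*x**2 - 2*x + 1.
φ(x) = x²(1−x), so φ'(x) = x*(2 - 3*x).
Note φ(0) = φ(1) = 0, so the boundary term u·φ vanishes.
LHS = ∫_0^1 u(x) φ'(x) dx = ∫_0^1 (3*x^5 + x^4 - 5*x^3 - x^2 + 2*x) dx. Term by term:
  ∫_0^1 3*x^5 dx = 1/2;  ∫_0^1 x^4 dx = 1/5;  ∫_0^1 -5*x^3 dx = -5/4;
  ∫_0^1 -x^2 dx = -1/3;  ∫_0^1 2*x dx = 1.
Sum: 1/2 + 1/5 − 5/4 − 1/3 + 1 = 7/60.
So LHS = 7/60.
∫_0^1 v(x) φ(x) dx = ∫_0^1 (3*x^5 - x^4 - 3*x^3 + x^2) dx. Term by term:
  ∫_0^1 3*x^5 dx = 1/2;  ∫_0^1 -x^4 dx = -1/5;  ∫_0^1 -3*x^3 dx = -3/4;
  ∫_0^1 x^2 dx = 1/3.
Sum: 1/2 − 1/5 − 3/4 + 1/3 = -7/60.
So RHS = -∫_0^1 v(x) φ(x) dx = 7/60.
LHS = RHS, so the identity holds for this test φ.
Moreover u is smooth here and v(x) = u'(x) = -3*x**2 - 2*x + 1 pointwise, so the identity holds for every test function. Hence v is the weak derivative of u.


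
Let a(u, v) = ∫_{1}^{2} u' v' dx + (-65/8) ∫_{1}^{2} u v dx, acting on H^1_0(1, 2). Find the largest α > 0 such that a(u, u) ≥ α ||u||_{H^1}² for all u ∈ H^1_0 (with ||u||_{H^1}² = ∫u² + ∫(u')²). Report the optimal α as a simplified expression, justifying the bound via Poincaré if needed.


α = (-65/8 + π^2)/(1 + π^2)

Coercivity of a(·,·) on H^1_0(1, 2) means a(u, u) ≥ α ||u||_{H^1}² for every u ∈ H^1_0.
The interval has length L = 1, and Poincaré/coercivity depend only on L. Here a(u, u) = ∫(u')² + (-65/8)·∫u².
Here c = -65/8 < 0 with |c| < (π/L)² = π^2, so coercivity still holds. The condition a(u,u) ≥ α||u||_{H^1}² reads (1−α)∫(u')² ≥ (α−c)∫u². Any admissible α is ≤ 1 (rapidly oscillating u have ∫u²/∫(u')² → 0), and α = 1 would force 0 ≥ (1−c)∫u², impossible since c < 1; so 1−α > 0. By the sharp Poincaré inequality on H^1_0 of an interval of length L, ∫(u')² ≥ (π/L)²∫u² with equality for the first sine mode sin(π(x−x₀)/L) (x₀ the left endpoint), so the inequality holds for all u iff (1−α)(π/L)² ≥ α − c, i.e. α ≤ ((π/L)² + c)/((π/L)² + 1) = (1 + c(L/π)²)/(1 + (L/π)²). (Direct route, valid since c ≤ 0: Poincaré gives c∫u² ≥ c(L/π)²∫(u')², so a(u,u) ≥ (1 + c(L/π)²)∫(u')², while ||u||_{H^1}² ≤ (1 + (L/π)²)∫(u')²; dividing yields the same α.) With (π/L)² = π^2 and c = -65/8, the largest admissible constant is α = ((π/L)² + c)/((π/L)² + 1).
Simplifying, α = (-65/8 + π^2)/(1 + π^2).


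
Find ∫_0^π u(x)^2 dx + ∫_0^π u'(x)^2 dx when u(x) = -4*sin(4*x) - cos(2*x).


||u||_{H^1(0,π)}^2 = 277*π/2

u'(x) = 2*sin(2*x) - 16*cos(4*x).
Expand u² and (u')² and integrate term by term on (0, π), using: for integers n ≥ 1, ∫_0^π sin²(nx) dx = ∫_0^π cos²(nx) dx = π/2; for n ≠ n', ∫_0^π sin(nx)sin(n'x) dx = ∫_0^π cos(nx)cos(n'x) dx = 0; and by product-to-sum, ∫_0^π sin(nx)cos(n'x) dx = ½∫_0^π [sin((n+n')x) + sin((n−n')x)] dx, which is 0 when n+n' is even and 2n/(n²−n'²) when n+n' is odd (it need not vanish on (0, π)).
  u² squared terms: (-1)²·∫cos(2x)² dx = 1·π/2 = π/2;  (-4)²·∫sin(4x)² dx = 16·π/2 = 8*π.
  u² cross terms: 2·(-1)·(-4)·∫cos(2x)·sin(4x) dx = 8·(0) = 0.
  So ∫_0^π u² dx = π/2 + 8*π + 0 = 17*π/2.
  (u')² squared terms: (-16)²·∫cos(4x)² dx = 256·π/2 = 128*π;  (2)²·∫sin(2x)² dx = 4·π/2 = 2*π.
  (u')² cross terms: 2·(-16)·(2)·∫cos(4x)·sin(2x) dx = -64·(0) = 0.
  So ∫_0^π (u')² dx = 128*π + 2*π + 0 = 130*π.
||u||_{H^1}^2 = (17*π/2) + (130*π) = 277*π/2.


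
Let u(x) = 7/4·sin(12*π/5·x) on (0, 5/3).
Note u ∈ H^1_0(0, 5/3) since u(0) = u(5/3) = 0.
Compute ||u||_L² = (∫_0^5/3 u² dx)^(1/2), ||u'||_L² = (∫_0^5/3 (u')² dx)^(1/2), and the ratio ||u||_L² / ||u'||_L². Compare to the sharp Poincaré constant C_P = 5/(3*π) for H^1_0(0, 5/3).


||u||_L² / ||u'||_L² = 5/(12*π) < C_P = 5/(3*π).

u(x) = 7/4·sin(12*π/5·x), so u'(x) = 21*π*cos(12*π*x/5)/5.
Writing u(x) = A·sin(kπx/L) with A = 7/4 and k = 4, use ∫_0^L sin²(kπx/L) dx = L/2 and ∫_0^L cos²(kπx/L) dx = L/2.
u² = 49/16·sin²(12*π/5·x) and (u')² = 441*π^2/25·cos²(12*π/5·x), and each of sin², cos² integrates to L/2 = 5/6 over (0, 5/3).
∫_0^5/3 u² dx = 245/96, so ||u||_L² = 7*sqrt(30)/24.
∫_0^5/3 (u')² dx = 147*π^2/10, so ||u'||_L² = 7*sqrt(30)*π/10.
Ratio ||u||_L² / ||u'||_L² = 5/(12*π).
Sharp Poincaré constant on H^1_0(0, 5/3) is C_P = L/π = 5/(3*π), achieved by sin(3*π/5·x).
This is the k = 4 harmonic; the ratio L/(kπ) is strictly less than C_P = L/π, consistent with the sharp inequality ||u||_L² ≤ C_P ||u'||_L².


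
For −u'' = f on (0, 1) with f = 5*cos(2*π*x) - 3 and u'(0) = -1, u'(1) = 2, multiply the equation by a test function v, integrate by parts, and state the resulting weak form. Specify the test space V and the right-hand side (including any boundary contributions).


V = H^1(0, 1) (v unrestricted at boundary; u is determined up to an additive constant); weak form: ∫_0^1 u'v' dx = ∫_0^1 (5*cos(2*π*x) - 3) v dx + 2·v(1) + v(0) for all v ∈ V.

Multiply both sides by a test function v and integrate from 0 to 1:
  ∫_0^1 −u''(x) v(x) dx = ∫_0^1 f(x) v(x) dx.
Integrate the LHS by parts once:
  ∫_0^1 −u'' v dx = −[u'(x) v(x)]_0^1 + ∫_0^1 u'(x) v'(x) dx.
Thus ∫_0^1 u'(x) v'(x) dx = ∫_0^1 f(x) v(x) dx + [u'(x) v(x)]_0^1.
Choose V so that boundary terms are either known or forced to vanish.
u has inhomogeneous Neumann u'(0) = -1, u'(1) = 2. [u' v]_0^1 = (2)·v(1) − (-1)·v(0) = 2·v(1) + v(0). Take V = H^1(0, 1); boundary term becomes part of RHS.
Weak formulation: find u (satisfying any essential BC) such that ∫_0^1 u'(x) v'(x) dx = ∫_0^1 f v dx + 2·v(1) + v(0) for all v ∈ V (Neumann data are natural BCs: they enter the RHS as boundary terms).
Substituting f(x) = 5*cos(2*π*x) - 3, the right-hand side is ∫_0^1 (5*cos(2*π*x) - 3) v dx + 2·v(1) + v(0).
Compatibility check (pure Neumann): taking v ≡ 1 ∈ V gives 0 = ∫_0^1 f dx + (2) − (-1), i.e. ∫_0^1 f dx must equal u'(0) − u'(1) = -3. Indeed ∫_0^1 (5*cos(2*π*x) - 3) dx = -3, so the data are compatible. The solution is then unique only up to an additive constant (fix it e.g. by requiring ∫_0^1 u dx = 0).


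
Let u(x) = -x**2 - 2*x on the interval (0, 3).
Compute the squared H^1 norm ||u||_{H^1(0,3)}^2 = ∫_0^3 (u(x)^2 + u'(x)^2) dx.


||u||_{H^1}^2 = 1248/5

The H^1 norm (squared) on an interval (0, L) is
  ||u||_{H^1}^2 = ∫_0^L u(x)^2 dx + ∫_0^L u'(x)^2 dx.
Compute u'(x) = -2*x - 2.
Then u(x)^2 = x**4 + 4*x**3 + 4*x**2 and u'(x)^2 = 4*x**2 + 8*x + 4.
Integrate each monomial from 0 to 3 using ∫_0^3 c·x^n dx = c·3^(n+1)/(n+1):
  ∫_0^3 u(x)^2 dx = ∫_0^3 (x^4 + 4*x^3 + 4*x^2) dx. Term by term:
    ∫_0^3 x^4 dx = 243/5;  ∫_0^3 4*x^3 dx = 81;  ∫_0^3 4*x^2 dx = 36.
  Sum: 243/5 + 81 + 36 = 828/5.
  ∫_0^3 u'(x)^2 dx = ∫_0^3 (4*x^2 + 8*x + 4) dx. Term by term:
    ∫_0^3 4*x^2 dx = 36;  ∫_0^3 8*x dx = 36;  ∫_0^3 4 dx = 12.
  Sum: 36 + 36 + 12 = 84.
Adding: ||u||_{H^1}^2 = 828/5 + 84 = 1248/5.


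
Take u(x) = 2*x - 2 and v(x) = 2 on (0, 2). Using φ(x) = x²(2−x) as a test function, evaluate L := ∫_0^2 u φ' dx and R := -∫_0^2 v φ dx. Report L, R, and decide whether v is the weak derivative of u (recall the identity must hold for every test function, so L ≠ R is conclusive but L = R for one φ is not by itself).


LHS = -8/3, RHS = -8/3. Yes, v = u' weakly.

u(x) = 2*x - 2, classical derivative u'(x) = 2.
φ(x) = x²(2−x), so φ'(x) = x*(4 - 3*x).
Note φ(0) = φ(2) = 0, so the boundary term u·φ vanishes.
LHS = ∫_0^2 u(x) φ'(x) dx = ∫_0^2 (-6*x^3 + 14*x^2 - 8*x) dx. Term by term:
  ∫_0^2 -6*x^3 dx = -24;  ∫_0^2 14*x^2 dx = 112/3;  ∫_0^2 -8*x dx = -16.
Sum: -24 + 112/3 − 16 = -8/3.
So LHS = -8/3.
∫_0^2 v(x) φ(x) dx = ∫_0^2 (-2*x^3 + 4*x^2) dx. Term by term:
  ∫_0^2 -2*x^3 dx = -8;  ∫_0^2 4*x^2 dx = 32/3.
Sum: -8 + 32/3 = 8/3.
So RHS = -∫_0^2 v(x) φ(x) dx = -8/3.
LHS = RHS, so the identity holds for this test φ.
Moreover u is smooth here and v(x) = u'(x) = 2 pointwise, so the identity holds for every test function. Hence v is the weak derivative of u.


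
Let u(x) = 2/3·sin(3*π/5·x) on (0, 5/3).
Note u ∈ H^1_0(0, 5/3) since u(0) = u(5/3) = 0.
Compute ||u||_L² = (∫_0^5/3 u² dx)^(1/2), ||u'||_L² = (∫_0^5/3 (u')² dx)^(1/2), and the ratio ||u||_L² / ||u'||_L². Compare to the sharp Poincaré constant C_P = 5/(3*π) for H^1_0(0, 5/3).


||u||_L² / ||u'||_L² = 5/(3*π) = C_P.

u(x) = 2/3·sin(3*π/5·x), so u'(x) = 2*π*cos(3*π*x/5)/5.
Writing u(x) = A·sin(kπx/L) with A = 2/3 and k = 1, use ∫_0^L sin²(kπx/L) dx = L/2 and ∫_0^L cos²(kπx/L) dx = L/2.
u² = 4/9·sin²(3*π/5·x) and (u')² = 4*π^2/25·cos²(3*π/5·x), and each of sin², cos² integrates to L/2 = 5/6 over (0, 5/3).
∫_0^5/3 u² dx = 10/27, so ||u||_L² = sqrt(30)/9.
∫_0^5/3 (u')² dx = 2*π^2/15, so ||u'||_L² = sqrt(30)*π/15.
Ratio ||u||_L² / ||u'||_L² = 5/(3*π).
Sharp Poincaré constant on H^1_0(0, 5/3) is C_P = L/π = 5/(3*π), achieved by sin(3*π/5·x).
This is the k = 1 eigenfunction (up to amplitude), so the ratio equals the sharp Poincaré constant exactly.


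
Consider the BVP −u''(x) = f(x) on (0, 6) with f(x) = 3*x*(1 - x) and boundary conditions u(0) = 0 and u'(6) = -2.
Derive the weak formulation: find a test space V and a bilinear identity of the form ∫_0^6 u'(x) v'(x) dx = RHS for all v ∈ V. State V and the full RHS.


V = {v ∈ H^1(0, 6) : v(0) = 0} (test functions vanish at x = 0 where u is specified); weak form: ∫_0^6 u'v' dx = ∫_0^6 (3*x*(1 - x)) v dx − 2·v(6) for all v ∈ V.

Multiply both sides by a test function v and integrate from 0 to 6:
  ∫_0^6 −u''(x) v(x) dx = ∫_0^6 f(x) v(x) dx.
Integrate the LHS by parts once:
  ∫_0^6 −u'' v dx = −[u'(x) v(x)]_0^6 + ∫_0^6 u'(x) v'(x) dx.
Thus ∫_0^6 u'(x) v'(x) dx = ∫_0^6 f(x) v(x) dx + [u'(x) v(x)]_0^6.
Choose V so that boundary terms are either known or forced to vanish.
Mixed BC: u(0) = 0 (Dirichlet) and u'(6) = -2 (Neumann). Define V = {v ∈ H^1(0, 6) : v(0) = 0}. Then [u' v]_0^6 = u'(6)·v(6) − u'(0)·0 = − 2·v(6).
Weak formulation: find u (satisfying any essential BC) such that ∫_0^6 u'(x) v'(x) dx = ∫_0^6 f v dx − 2·v(6) for all v ∈ V (Dirichlet at 0 absorbed into V; Neumann datum at x = 6 contributes the boundary term).
Substituting f(x) = 3*x*(1 - x), the right-hand side is ∫_0^6 (3*x*(1 - x)) v dx − 2·v(6).


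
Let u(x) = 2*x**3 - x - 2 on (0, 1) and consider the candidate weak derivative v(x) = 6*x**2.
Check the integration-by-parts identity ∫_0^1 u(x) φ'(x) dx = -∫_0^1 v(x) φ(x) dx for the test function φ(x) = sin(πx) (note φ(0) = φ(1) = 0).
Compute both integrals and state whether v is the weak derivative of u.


LHS = -4/π + 24/π^3, RHS = -6/π + 24/π^3. No, v is not the weak derivative of u.

u(x) = 2*x**3 - x - 2, classical derivative u'(x) = 6*x**2 - 1.
φ(x) = sin(πx), so φ'(x) = π*cos(π*x).
Note φ(0) = φ(1) = 0, so the boundary term u·φ vanishes.
LHS = ∫_0^1 u(x) φ'(x) dx = ∫_0^1 (2*π*x^3*cos(π*x) - π*x*cos(π*x) - 2*π*cos(π*x)) dx. Term by term:
  ∫_0^1 -2*π*cos(π*x) dx = 0;  ∫_0^1 -π*x*cos(π*x) dx = 2/π;  ∫_0^1 2*π*x^3*cos(π*x) dx = -6/π + 24/π^3.
Sum: 0 + 2/π + -6/π + 24/π^3 = -4/π + 24/π^3.
So LHS = -4/π + 24/π^3.
∫_0^1 v(x) φ(x) dx = ∫_0^1 (6*x^2*sin(π*x)) dx. Term by term:
  ∫_0^1 6*x^2*sin(π*x) dx = -24/π^3 + 6/π.
So RHS = -∫_0^1 v(x) φ(x) dx = -6/π + 24/π^3.
LHS − RHS = 2/π ≠ 0, so the identity fails.
(For a valid weak derivative the identity must hold for EVERY test function, in particular this one. The failure shows v is NOT the weak derivative of u.)
Correct weak derivative would be u'(x) = 6*x**2 - 1.


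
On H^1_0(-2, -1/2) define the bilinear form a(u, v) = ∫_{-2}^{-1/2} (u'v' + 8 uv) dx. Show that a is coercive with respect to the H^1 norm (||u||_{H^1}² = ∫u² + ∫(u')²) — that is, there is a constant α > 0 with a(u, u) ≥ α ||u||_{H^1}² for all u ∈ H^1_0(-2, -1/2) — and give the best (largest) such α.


α = 1

Coercivity of a(·,·) on H^1_0(-2, -1/2) means a(u, u) ≥ α ||u||_{H^1}² for every u ∈ H^1_0.
The interval has length L = 3/2, and Poincaré/coercivity depend only on L. Here a(u, u) = ∫(u')² + (8)·∫u².
Here c = 8 ≥ 1, so a(u,u) = ∫(u')² + c∫u² ≥ ∫(u')² + ∫u² = ||u||_{H^1}², i.e. α = 1 works. No larger α is possible: a(u,u) ≥ α||u||_{H^1}² means (1−α)∫(u')² ≥ (α−c)∫u², and for the modes u_n = sin(nπ(x−x₀)/L) (x₀ the left endpoint) one has ∫u_n²/∫(u_n')² = (L/(nπ))² → 0, so a(u_n,u_n)/||u_n||_{H^1}² → 1. Hence the optimal constant is α = 1.
Therefore α = 1.


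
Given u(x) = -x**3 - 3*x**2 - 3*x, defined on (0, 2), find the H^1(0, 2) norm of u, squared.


||u||_{H^1}^2 = 24846/35

The H^1 norm (squared) on an interval (0, L) is
  ||u||_{H^1}^2 = ∫_0^L u(x)^2 dx + ∫_0^L u'(x)^2 dx.
Compute u'(x) = -3*x**2 - 6*x - 3.
Then u(x)^2 = x**6 + 6*x**5 + 15*x**4 + 18*x**3 + 9*x**2 and u'(x)^2 = 9*x**4 + 36*x**3 + 54*x**2 + 36*x + 9.
Integrate each monomial from 0 to 2 using ∫_0^2 c·x^n dx = c·2^(n+1)/(n+1):
  ∫_0^2 u(x)^2 dx = ∫_0^2 (x^6 + 6*x^5 + 15*x^4 + 18*x^3 + 9*x^2) dx. Term by term:
    ∫_0^2 x^6 dx = 128/7;  ∫_0^2 6*x^5 dx = 64;  ∫_0^2 15*x^4 dx = 96;
    ∫_0^2 18*x^3 dx = 72;  ∫_0^2 9*x^2 dx = 24.
  Sum: 128/7 + 64 + 96 + 72 + 24 = 1920/7.
  ∫_0^2 u'(x)^2 dx = ∫_0^2 (9*x^4 + 36*x^3 + 54*x^2 + 36*x + 9) dx. Term by term:
    ∫_0^2 9*x^4 dx = 288/5;  ∫_0^2 36*x^3 dx = 144;  ∫_0^2 54*x^2 dx = 144;
    ∫_0^2 36*x dx = 72;  ∫_0^2 9 dx = 18.
  Sum: 288/5 + 144 + 144 + 72 + 18 = 2178/5.
Adding: ||u||_{H^1}^2 = 1920/7 + 2178/5 = 24846/35.


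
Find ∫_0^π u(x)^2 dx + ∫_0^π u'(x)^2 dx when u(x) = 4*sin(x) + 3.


||u||_{H^1(0,π)}^2 = 48 + 25*π

u'(x) = 4*cos(x).
Expand u² and (u')² and integrate term by term on (0, π), using: for integers n ≥ 1, ∫_0^π sin²(nx) dx = ∫_0^π cos²(nx) dx = π/2; for n ≠ n', ∫_0^π sin(nx)sin(n'x) dx = ∫_0^π cos(nx)cos(n'x) dx = 0; and by product-to-sum, ∫_0^π sin(nx)cos(n'x) dx = ½∫_0^π [sin((n+n')x) + sin((n−n')x)] dx, which is 0 when n+n' is even and 2n/(n²−n'²) when n+n' is odd (it need not vanish on (0, π)). For the constant mode: ∫_0^π 1 dx = π, ∫_0^π cos(nx) dx = 0, ∫_0^π sin(nx) dx = (1−(−1)^n)/n.
  u² squared terms: (3)²·∫1 dx = 9·π = 9*π;  (4)²·∫sin(x)² dx = 16·π/2 = 8*π.
  u² cross terms: 2·(3)·(4)·∫1·sin(x) dx = 24·(2) = 48.
  So ∫_0^π u² dx = 9*π + 8*π + 48 = 48 + 17*π.
  (u')² squared terms: (4)²·∫cos(x)² dx = 16·π/2 = 8*π.
  So ∫_0^π (u')² dx = 8*π.
||u||_{H^1}^2 = (48 + 17*π) + (8*π) = 48 + 25*π.


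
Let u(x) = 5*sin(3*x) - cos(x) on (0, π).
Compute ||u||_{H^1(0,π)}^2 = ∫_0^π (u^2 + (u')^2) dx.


||u||_{H^1(0,π)}^2 = 126*π

u'(x) = sin(x) + 15*cos(3*x).
Expand u² and (u')² and integrate term by term on (0, π), using: for integers n ≥ 1, ∫_0^π sin²(nx) dx = ∫_0^π cos²(nx) dx = π/2; for n ≠ n', ∫_0^π sin(nx)sin(n'x) dx = ∫_0^π cos(nx)cos(n'x) dx = 0; and by product-to-sum, ∫_0^π sin(nx)cos(n'x) dx = ½∫_0^π [sin((n+n')x) + sin((n−n')x)] dx, which is 0 when n+n' is even and 2n/(n²−n'²) when n+n' is odd (it need not vanish on (0, π)).
  u² squared terms: (-1)²·∫cos(x)² dx = 1·π/2 = π/2;  (5)²·∫sin(3x)² dx = 25·π/2 = 25*π/2.
  u² cross terms: 2·(-1)·(5)·∫cos(x)·sin(3x) dx = -10·(0) = 0.
  So ∫_0^π u² dx = π/2 + 25*π/2 + 0 = 13*π.
  (u')² squared terms: (15)²·∫cos(3x)² dx = 225·π/2 = 225*π/2;  (1)²·∫sin(x)² dx = 1·π/2 = π/2.
  (u')² cross terms: 2·(15)·(1)·∫cos(3x)·sin(x) dx = 30·(0) = 0.
  So ∫_0^π (u')² dx = 225*π/2 + π/2 + 0 = 113*π.
||u||_{H^1}^2 = (13*π) + (113*π) = 126*π.


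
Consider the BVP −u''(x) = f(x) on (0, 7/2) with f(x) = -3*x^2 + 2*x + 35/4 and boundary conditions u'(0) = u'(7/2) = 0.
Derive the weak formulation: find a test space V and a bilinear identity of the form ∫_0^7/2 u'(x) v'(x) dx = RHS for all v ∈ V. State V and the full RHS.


V = H^1(0, 7/2) (no boundary constraint on v; u is determined up to an additive constant); weak form: ∫_0^7/2 u'v' dx = ∫_0^7/2 (-3*x^2 + 2*x + 35/4) v dx for all v ∈ V.

Multiply both sides by a test function v and integrate from 0 to 7/2:
  ∫_0^7/2 −u''(x) v(x) dx = ∫_0^7/2 f(x) v(x) dx.
Integrate the LHS by parts once:
  ∫_0^7/2 −u'' v dx = −[u'(x) v(x)]_0^7/2 + ∫_0^7/2 u'(x) v'(x) dx.
Thus ∫_0^7/2 u'(x) v'(x) dx = ∫_0^7/2 f(x) v(x) dx + [u'(x) v(x)]_0^7/2.
Choose V so that boundary terms are either known or forced to vanish.
u has homogeneous Neumann: u'(0) = u'(7/2) = 0. So [u' v]_0^7/2 = 0·v(7/2) − 0·v(0) = 0 for any v; take V = H^1(0, 7/2).
Weak formulation: find u (satisfying any essential BC) such that ∫_0^7/2 u'(x) v'(x) dx = ∫_0^7/2 f v dx for all v ∈ V (homogeneous Neumann, so boundary terms vanish).
Substituting f(x) = -3*x^2 + 2*x + 35/4, the right-hand side is ∫_0^7/2 (-3*x^2 + 2*x + 35/4) v dx.
Compatibility check (pure Neumann): taking v ≡ 1 ∈ V gives 0 = ∫_0^7/2 f dx + (0) − (0), i.e. ∫_0^7/2 f dx must equal u'(0) − u'(7/2) = 0. Indeed ∫_0^7/2 (-3*x^2 + 2*x + 35/4) dx = 0, so the data are compatible. The solution is then unique only up to an additive constant (fix it e.g. by requiring ∫_0^7/2 u dx = 0).


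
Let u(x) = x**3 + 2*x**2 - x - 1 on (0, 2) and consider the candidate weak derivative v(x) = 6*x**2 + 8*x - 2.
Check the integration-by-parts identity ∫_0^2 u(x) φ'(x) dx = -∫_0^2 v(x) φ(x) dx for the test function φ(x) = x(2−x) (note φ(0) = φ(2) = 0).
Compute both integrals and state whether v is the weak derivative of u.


LHS = -44/5, RHS = -88/5. No, v is not the weak derivative of u.

u(x) = x**3 + 2*x**2 - x - 1, classical derivative u'(x) = 3*x**2 + 4*x - 1.
φ(x) = x(2−x), so φ'(x) = 2 - 2*x.
Note φ(0) = φ(2) = 0, so the boundary term u·φ vanishes.
LHS = ∫_0^2 u(x) φ'(x) dx = ∫_0^2 (-2*x^4 - 2*x^3 + 6*x^2 - 2) dx. Term by term:
  ∫_0^2 -2*x^4 dx = -64/5;  ∫_0^2 -2*x^3 dx = -8;  ∫_0^2 6*x^2 dx = 16;
  ∫_0^2 -2 dx = -4.
Sum: -64/5 − 8 + 16 − 4 = -44/5.
So LHS = -44/5.
∫_0^2 v(x) φ(x) dx = ∫_0^2 (-6*x^4 + 4*x^3 + 18*x^2 - 4*x) dx. Term by term:
  ∫_0^2 -6*x^4 dx = -192/5;  ∫_0^2 4*x^3 dx = 16;  ∫_0^2 18*x^2 dx = 48;
  ∫_0^2 -4*x dx = -8.
Sum: -192/5 + 16 + 48 − 8 = 88/5.
So RHS = -∫_0^2 v(x) φ(x) dx = -88/5.
LHS − RHS = 44/5 ≠ 0, so the identity fails.
(For a valid weak derivative the identity must hold for EVERY test function, in particular this one. The failure shows v is NOT the weak derivative of u.)
Correct weak derivative would be u'(x) = 3*x**2 + 4*x - 1.


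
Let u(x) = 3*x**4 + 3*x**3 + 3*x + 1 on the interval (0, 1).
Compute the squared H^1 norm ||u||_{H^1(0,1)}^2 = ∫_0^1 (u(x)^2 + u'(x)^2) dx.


||u||_{H^1}^2 = 3881/28

The H^1 norm (squared) on an interval (0, L) is
  ||u||_{H^1}^2 = ∫_0^L u(x)^2 dx + ∫_0^L u'(x)^2 dx.
Compute u'(x) = 12*x**3 + 9*x**2 + 3.
Then u(x)^2 = 9*x**8 + 18*x**7 + 9*x**6 + 18*x**5 + 24*x**4 + 6*x**3 + 9*x**2 + 6*x + 1 and u'(x)^2 = 144*x**6 + 216*x**5 + 81*x**4 + 72*x**3 + 54*x**2 + 9.
Integrate each monomial from 0 to 1 using ∫_0^1 c·x^n dx = c·1^(n+1)/(n+1):
  ∫_0^1 u(x)^2 dx = ∫_0^1 (9*x^8 + 18*x^7 + 9*x^6 + 18*x^5 + 24*x^4 + 6*x^3 + 9*x^2 + 6*x + 1) dx. Term by term:
    ∫_0^1 9*x^8 dx = 1;  ∫_0^1 18*x^7 dx = 9/4;  ∫_0^1 9*x^6 dx = 9/7;
    ∫_0^1 18*x^5 dx = 3;  ∫_0^1 24*x^4 dx = 24/5;  ∫_0^1 6*x^3 dx = 3/2;
    ∫_0^1 9*x^2 dx = 3;  ∫_0^1 6*x dx = 3;  ∫_0^1 1 dx = 1.
  Sum: 1 + 9/4 + 9/7 + 3 + 24/5 + 3/2 + 3 + 3 + 1 = 2917/140.
  ∫_0^1 u'(x)^2 dx = ∫_0^1 (144*x^6 + 216*x^5 + 81*x^4 + 72*x^3 + 54*x^2 + 9) dx. Term by term:
    ∫_0^1 144*x^6 dx = 144/7;  ∫_0^1 216*x^5 dx = 36;  ∫_0^1 81*x^4 dx = 81/5;
    ∫_0^1 72*x^3 dx = 18;  ∫_0^1 54*x^2 dx = 18;  ∫_0^1 9 dx = 9.
  Sum: 144/7 + 36 + 81/5 + 18 + 18 + 9 = 4122/35.
Adding: ||u||_{H^1}^2 = 2917/140 + 4122/35 = 3881/28.


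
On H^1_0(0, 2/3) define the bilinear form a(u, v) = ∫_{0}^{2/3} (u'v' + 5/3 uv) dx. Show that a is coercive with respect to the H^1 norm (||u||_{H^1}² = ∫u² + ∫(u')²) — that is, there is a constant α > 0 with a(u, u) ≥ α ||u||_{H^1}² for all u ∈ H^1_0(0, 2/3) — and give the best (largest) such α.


α = 1

Coercivity of a(·,·) on H^1_0(0, 2/3) means a(u, u) ≥ α ||u||_{H^1}² for every u ∈ H^1_0.
The interval has length L = 2/3, and Poincaré/coercivity depend only on L. Here a(u, u) = ∫(u')² + (5/3)·∫u².
Here c = 5/3 ≥ 1, so a(u,u) = ∫(u')² + c∫u² ≥ ∫(u')² + ∫u² = ||u||_{H^1}², i.e. α = 1 works. No larger α is possible: a(u,u) ≥ α||u||_{H^1}² means (1−α)∫(u')² ≥ (α−c)∫u², and for the modes u_n = sin(nπ(x−x₀)/L) (x₀ the left endpoint) one has ∫u_n²/∫(u_n')² = (L/(nπ))² → 0, so a(u_n,u_n)/||u_n||_{H^1}² → 1. Hence the optimal constant is α = 1.
Therefore α = 1.


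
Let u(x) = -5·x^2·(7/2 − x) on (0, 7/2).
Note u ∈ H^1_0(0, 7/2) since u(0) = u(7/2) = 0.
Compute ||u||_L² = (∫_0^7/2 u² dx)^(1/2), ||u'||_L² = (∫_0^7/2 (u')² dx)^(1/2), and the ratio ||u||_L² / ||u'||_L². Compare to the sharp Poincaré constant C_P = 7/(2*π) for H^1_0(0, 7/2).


||u||_L² / ||u'||_L² = sqrt(14)/4 < C_P = 7/(2*π).

u(x) = -5·x^2·(7/2 − x), so u'(x) = 5*x*(3*x - 7).
u(x) = -5·x^2·(7/2 − x) vanishes at x = 0 and x = 7/2, so u ∈ H^1_0(0, 7/2). Differentiate via the product rule and integrate the resulting polynomials term by term.
  ∫_0^7/2 u² dx = ∫_0^7/2 (25*x^6 - 175*x^5 + 1225*x^4/4) dx. Term by term:
    ∫_0^7/2 25*x^6 dx = 2941225/128;  ∫_0^7/2 -175*x^5 dx = -20588575/384;  ∫_0^7/2 1225*x^4/4 dx = 4117715/128.
  Sum: 2941225/128 − 20588575/384 + 4117715/128 = 588245/384.
  ∫_0^7/2 (u')² dx = ∫_0^7/2 (225*x^4 - 1050*x^3 + 1225*x^2) dx. Term by term:
    ∫_0^7/2 225*x^4 dx = 756315/32;  ∫_0^7/2 -1050*x^3 dx = -1260525/32;  ∫_0^7/2 1225*x^2 dx = 420175/24.
  Sum: 756315/32 − 1260525/32 + 420175/24 = 84035/48.
∫_0^7/2 u² dx = 588245/384, so ||u||_L² = 343*sqrt(30)/48.
∫_0^7/2 (u')² dx = 84035/48, so ||u'||_L² = 49*sqrt(105)/12.
Ratio ||u||_L² / ||u'||_L² = sqrt(14)/4.
Sharp Poincaré constant on H^1_0(0, 7/2) is C_P = L/π = 7/(2*π), achieved by sin(2*π/7·x).
A polynomial bump cannot attain the sharp Poincaré constant (only the first sine eigenfunction does), so the ratio is strictly less than C_P, consistent with ||u||_L² ≤ C_P ||u'||_L².


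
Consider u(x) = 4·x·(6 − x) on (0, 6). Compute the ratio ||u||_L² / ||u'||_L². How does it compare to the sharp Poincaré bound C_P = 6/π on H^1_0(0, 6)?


||u||_L² / ||u'||_L² = 3*sqrt(10)/5 < C_P = 6/π.

u(x) = 4·x·(6 − x), so u'(x) = 24 - 8*x.
u(x) = 4·x·(6 − x) vanishes at x = 0 and x = 6, so u ∈ H^1_0(0, 6). Differentiate via the product rule and integrate the resulting polynomials term by term.
  ∫_0^6 u² dx = ∫_0^6 (16*x^4 - 192*x^3 + 576*x^2) dx. Term by term:
    ∫_0^6 16*x^4 dx = 124416/5;  ∫_0^6 -192*x^3 dx = -62208;  ∫_0^6 576*x^2 dx = 41472.
  Sum: 124416/5 − 62208 + 41472 = 20736/5.
  ∫_0^6 (u')² dx = ∫_0^6 (64*x^2 - 384*x + 576) dx. Term by term:
    ∫_0^6 64*x^2 dx = 4608;  ∫_0^6 -384*x dx = -6912;  ∫_0^6 576 dx = 3456.
  Sum: 4608 − 6912 + 3456 = 1152.
∫_0^6 u² dx = 20736/5, so ||u||_L² = 144*sqrt(5)/5.
∫_0^6 (u')² dx = 1152, so ||u'||_L² = 24*sqrt(2).
Ratio ||u||_L² / ||u'||_L² = 3*sqrt(10)/5.
Sharp Poincaré constant on H^1_0(0, 6) is C_P = L/π = 6/π, achieved by sin(π/6·x).
A polynomial bump cannot attain the sharp Poincaré constant (only the first sine eigenfunction does), so the ratio is strictly less than C_P, consistent with ||u||_L² ≤ C_P ||u'||_L².


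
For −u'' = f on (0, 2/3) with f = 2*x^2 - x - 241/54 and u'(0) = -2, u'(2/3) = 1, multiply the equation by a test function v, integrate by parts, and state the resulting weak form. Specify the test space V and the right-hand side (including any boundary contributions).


V = H^1(0, 2/3) (v unrestricted at boundary; u is determined up to an additive constant); weak form: ∫_0^2/3 u'v' dx = ∫_0^2/3 (2*x^2 - x - 241/54) v dx + v(2/3) + 2·v(0) for all v ∈ V.

Multiply both sides by a test function v and integrate from 0 to 2/3:
  ∫_0^2/3 −u''(x) v(x) dx = ∫_0^2/3 f(x) v(x) dx.
Integrate the LHS by parts once:
  ∫_0^2/3 −u'' v dx = −[u'(x) v(x)]_0^2/3 + ∫_0^2/3 u'(x) v'(x) dx.
Thus ∫_0^2/3 u'(x) v'(x) dx = ∫_0^2/3 f(x) v(x) dx + [u'(x) v(x)]_0^2/3.
Choose V so that boundary terms are either known or forced to vanish.
u has inhomogeneous Neumann u'(0) = -2, u'(2/3) = 1. [u' v]_0^2/3 = (1)·v(2/3) − (-2)·v(0) = v(2/3) + 2·v(0). Take V = H^1(0, 2/3); boundary term becomes part of RHS.
Weak formulation: find u (satisfying any essential BC) such that ∫_0^2/3 u'(x) v'(x) dx = ∫_0^2/3 f v dx + v(2/3) + 2·v(0) for all v ∈ V (Neumann data are natural BCs: they enter the RHS as boundary terms).
Substituting f(x) = 2*x^2 - x - 241/54, the right-hand side is ∫_0^2/3 (2*x^2 - x - 241/54) v dx + v(2/3) + 2·v(0).
Compatibility check (pure Neumann): taking v ≡ 1 ∈ V gives 0 = ∫_0^2/3 f dx + (1) − (-2), i.e. ∫_0^2/3 f dx must equal u'(0) − u'(2/3) = -3. Indeed ∫_0^2/3 (2*x^2 - x - 241/54) dx = -3, so the data are compatible. The solution is then unique only up to an additive constant (fix it e.g. by requiring ∫_0^2/3 u dx = 0).


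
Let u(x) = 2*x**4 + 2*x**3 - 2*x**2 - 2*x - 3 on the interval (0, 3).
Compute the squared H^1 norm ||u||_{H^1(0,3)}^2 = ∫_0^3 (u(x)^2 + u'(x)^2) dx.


||u||_{H^1}^2 = 1406031/35

The H^1 norm (squared) on an interval (0, L) is
  ||u||_{H^1}^2 = ∫_0^L u(x)^2 dx + ∫_0^L u'(x)^2 dx.
Compute u'(x) = 8*x**3 + 6*x**2 - 4*x - 2.
Then u(x)^2 = 4*x**8 + 8*x**7 - 4*x**6 - 16*x**5 - 16*x**4 - 4*x**3 + 16*x**2 + 12*x + 9 and u'(x)^2 = 64*x**6 + 96*x**5 - 28*x**4 - 80*x**3 - 8*x**2 + 16*x + 4.
Integrate each monomial from 0 to 3 using ∫_0^3 c·x^n dx = c·3^(n+1)/(n+1):
  ∫_0^3 u(x)^2 dx = ∫_0^3 (4*x^8 + 8*x^7 - 4*x^6 - 16*x^5 - 16*x^4 - 4*x^3 + 16*x^2 + 12*x + 9) dx. Term by term:
    ∫_0^3 4*x^8 dx = 8748;  ∫_0^3 8*x^7 dx = 6561;  ∫_0^3 -4*x^6 dx = -8748/7;
    ∫_0^3 -16*x^5 dx = -1944;  ∫_0^3 -16*x^4 dx = -3888/5;  ∫_0^3 -4*x^3 dx = -81;
    ∫_0^3 16*x^2 dx = 144;  ∫_0^3 12*x dx = 54;  ∫_0^3 9 dx = 27.
  Sum: 8748 + 6561 − 8748/7 − 1944 − 3888/5 − 81 + 144 + 54 + 27 = 401859/35.
  ∫_0^3 u'(x)^2 dx = ∫_0^3 (64*x^6 + 96*x^5 - 28*x^4 - 80*x^3 - 8*x^2 + 16*x + 4) dx. Term by term:
    ∫_0^3 64*x^6 dx = 139968/7;  ∫_0^3 96*x^5 dx = 11664;  ∫_0^3 -28*x^4 dx = -6804/5;
    ∫_0^3 -80*x^3 dx = -1620;  ∫_0^3 -8*x^2 dx = -72;  ∫_0^3 16*x dx = 72;
    ∫_0^3 4 dx = 12.
  Sum: 139968/7 + 11664 − 6804/5 − 1620 − 72 + 72 + 12 = 1004172/35.
Adding: ||u||_{H^1}^2 = 401859/35 + 1004172/35 = 1406031/35.


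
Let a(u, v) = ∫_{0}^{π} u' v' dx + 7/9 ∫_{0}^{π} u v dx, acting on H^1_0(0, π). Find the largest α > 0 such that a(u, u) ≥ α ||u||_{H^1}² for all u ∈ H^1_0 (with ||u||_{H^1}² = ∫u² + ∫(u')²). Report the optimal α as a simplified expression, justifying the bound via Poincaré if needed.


α = 8/9

Coercivity of a(·,·) on H^1_0(0, π) means a(u, u) ≥ α ||u||_{H^1}² for every u ∈ H^1_0.
The interval has length L = π, and Poincaré/coercivity depend only on L. Here a(u, u) = ∫(u')² + (7/9)·∫u².
Here 0 < c = 7/9 < 1. The condition a(u,u) ≥ α||u||_{H^1}² reads (1−α)∫(u')² ≥ (α−c)∫u². Any admissible α is ≤ 1 (rapidly oscillating u have ∫u²/∫(u')² → 0), and α = 1 would force 0 ≥ (1−c)∫u², impossible since c < 1; so 1−α > 0. By the sharp Poincaré inequality on H^1_0 of an interval of length L, ∫(u')² ≥ (π/L)²∫u² with equality for the first sine mode sin(π(x−x₀)/L) (x₀ the left endpoint), so the inequality holds for all u iff (1−α)(π/L)² ≥ α − c, i.e. α ≤ ((π/L)² + c)/((π/L)² + 1) = (1 + c(L/π)²)/(1 + (L/π)²). With (π/L)² = 1 and c = 7/9, the largest admissible constant is α = ((π/L)² + c)/((π/L)² + 1).
Simplifying, α = 8/9.


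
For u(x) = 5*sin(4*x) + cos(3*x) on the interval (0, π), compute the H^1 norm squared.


||u||_{H^1(0,π)}^2 = 800/7 + 435*π/2

u'(x) = -3*sin(3*x) + 20*cos(4*x).
Expand u² and (u')² and integrate term by term on (0, π), using: for integers n ≥ 1, ∫_0^π sin²(nx) dx = ∫_0^π cos²(nx) dx = π/2; for n ≠ n', ∫_0^π sin(nx)sin(n'x) dx = ∫_0^π cos(nx)cos(n'x) dx = 0; and by product-to-sum, ∫_0^π sin(nx)cos(n'x) dx = ½∫_0^π [sin((n+n')x) + sin((n−n')x)] dx, which is 0 when n+n' is even and 2n/(n²−n'²) when n+n' is odd (it need not vanish on (0, π)).
  u² squared terms: (5)²·∫sin(4x)² dx = 25·π/2 = 25*π/2;  (1)²·∫cos(3x)² dx = 1·π/2 = π/2.
  u² cross terms: 2·(5)·(1)·∫sin(4x)·cos(3x) dx = 10·(8/7) = 80/7.
  So ∫_0^π u² dx = 25*π/2 + π/2 + 80/7 = 80/7 + 13*π.
  (u')² squared terms: (-3)²·∫sin(3x)² dx = 9·π/2 = 9*π/2;  (20)²·∫cos(4x)² dx = 400·π/2 = 200*π.
  (u')² cross terms: 2·(-3)·(20)·∫sin(3x)·cos(4x) dx = -120·(-6/7) = 720/7.
  So ∫_0^π (u')² dx = 9*π/2 + 200*π + 720/7 = 720/7 + 409*π/2.
||u||_{H^1}^2 = (80/7 + 13*π) + (720/7 + 409*π/2) = 800/7 + 435*π/2.


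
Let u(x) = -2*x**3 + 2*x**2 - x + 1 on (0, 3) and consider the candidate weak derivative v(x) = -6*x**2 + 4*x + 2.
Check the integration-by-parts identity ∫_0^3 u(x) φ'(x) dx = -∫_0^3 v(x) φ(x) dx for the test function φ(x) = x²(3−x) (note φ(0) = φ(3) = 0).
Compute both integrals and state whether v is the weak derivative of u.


LHS = 2079/20, RHS = 837/10. No, v is not the weak derivative of u.

u(x) = -2*x**3 + 2*x**2 - x + 1, classical derivative u'(x) = -6*x**2 + 4*x - 1.
φ(x) = x²(3−x), so φ'(x) = 3*x*(2 - x).
Note φ(0) = φ(3) = 0, so the boundary term u·φ vanishes.
LHS = ∫_0^3 u(x) φ'(x) dx = ∫_0^3 (6*x^5 - 18*x^4 + 15*x^3 - 9*x^2 + 6*x) dx. Term by term:
  ∫_0^3 6*x^5 dx = 729;  ∫_0^3 -18*x^4 dx = -4374/5;  ∫_0^3 15*x^3 dx = 1215/4;
  ∫_0^3 -9*x^2 dx = -81;  ∫_0^3 6*x dx = 27.
Sum: 729 − 4374/5 + 1215/4 − 81 + 27 = 2079/20.
So LHS = 2079/20.
∫_0^3 v(x) φ(x) dx = ∫_0^3 (6*x^5 - 22*x^4 + 10*x^3 + 6*x^2) dx. Term by term:
  ∫_0^3 6*x^5 dx = 729;  ∫_0^3 -22*x^4 dx = -5346/5;  ∫_0^3 10*x^3 dx = 405/2;
  ∫_0^3 6*x^2 dx = 54.
Sum: 729 − 5346/5 + 405/2 + 54 = -837/10.
So RHS = -∫_0^3 v(x) φ(x) dx = 837/10.
LHS − RHS = 81/4 ≠ 0, so the identity fails.
(For a valid weak derivative the identity must hold for EVERY test function, in particular this one. The failure shows v is NOT the weak derivative of u.)
Correct weak derivative would be u'(x) = -6*x**2 + 4*x - 1.


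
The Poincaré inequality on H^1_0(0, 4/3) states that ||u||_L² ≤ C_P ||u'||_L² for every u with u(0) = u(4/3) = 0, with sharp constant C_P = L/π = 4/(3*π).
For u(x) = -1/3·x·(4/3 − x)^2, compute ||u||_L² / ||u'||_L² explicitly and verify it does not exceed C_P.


||u||_L² / ||u'||_L² = 2*sqrt(14)/21 < C_P = 4/(3*π).

u(x) = -1/3·x·(4/3 − x)^2, so u'(x) = (4 - 9*x)*(3*x - 4)/27.
u(x) = -1/3·x·(4/3 − x)^2 vanishes at x = 0 and x = 4/3, so u ∈ H^1_0(0, 4/3). Differentiate via the product rule and integrate the resulting polynomials term by term.
  ∫_0^4/3 u² dx = ∫_0^4/3 (x^6/9 - 16*x^5/27 + 32*x^4/27 - 256*x^3/243 + 256*x^2/729) dx. Term by term:
    ∫_0^4/3 x^6/9 dx = 16384/137781;  ∫_0^4/3 -16*x^5/27 dx = -32768/59049;  ∫_0^4/3 32*x^4/27 dx = 32768/32805;
    ∫_0^4/3 -256*x^3/243 dx = -16384/19683;  ∫_0^4/3 256*x^2/729 dx = 16384/59049.
  Sum: 16384/137781 − 32768/59049 + 32768/32805 − 16384/19683 + 16384/59049 = 16384/2066715.
  ∫_0^4/3 (u')² dx = ∫_0^4/3 (x^4 - 32*x^3/9 + 352*x^2/81 - 512*x/243 + 256/729) dx. Term by term:
    ∫_0^4/3 x^4 dx = 1024/1215;  ∫_0^4/3 -32*x^3/9 dx = -2048/729;  ∫_0^4/3 352*x^2/81 dx = 22528/6561;
    ∫_0^4/3 -512*x/243 dx = -4096/2187;  ∫_0^4/3 256/729 dx = 1024/2187.
  Sum: 1024/1215 − 2048/729 + 22528/6561 − 4096/2187 + 1024/2187 = 2048/32805.
∫_0^4/3 u² dx = 16384/2066715, so ||u||_L² = 128*sqrt(35)/8505.
∫_0^4/3 (u')² dx = 2048/32805, so ||u'||_L² = 32*sqrt(10)/405.
Ratio ||u||_L² / ||u'||_L² = 2*sqrt(14)/21.
Sharp Poincaré constant on H^1_0(0, 4/3) is C_P = L/π = 4/(3*π), achieved by sin(3*π/4·x).
A polynomial bump cannot attain the sharp Poincaré constant (only the first sine eigenfunction does), so the ratio is strictly less than C_P, consistent with ||u||_L² ≤ C_P ||u'||_L².


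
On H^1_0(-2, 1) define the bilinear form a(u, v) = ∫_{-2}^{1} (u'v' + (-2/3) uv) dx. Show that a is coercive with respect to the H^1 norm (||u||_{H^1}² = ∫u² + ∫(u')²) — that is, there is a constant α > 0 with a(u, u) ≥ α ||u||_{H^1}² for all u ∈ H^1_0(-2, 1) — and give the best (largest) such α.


α = (-6 + π^2)/(9 + π^2)

Coercivity of a(·,·) on H^1_0(-2, 1) means a(u, u) ≥ α ||u||_{H^1}² for every u ∈ H^1_0.
The interval has length L = 3, and Poincaré/coercivity depend only on L. Here a(u, u) = ∫(u')² + (-2/3)·∫u².
Here c = -2/3 < 0 with |c| < (π/L)² = π^2/9, so coercivity still holds. The condition a(u,u) ≥ α||u||_{H^1}² reads (1−α)∫(u')² ≥ (α−c)∫u². Any admissible α is ≤ 1 (rapidly oscillating u have ∫u²/∫(u')² → 0), and α = 1 would force 0 ≥ (1−c)∫u², impossible since c < 1; so 1−α > 0. By the sharp Poincaré inequality on H^1_0 of an interval of length L, ∫(u')² ≥ (π/L)²∫u² with equality for the first sine mode sin(π(x−x₀)/L) (x₀ the left endpoint), so the inequality holds for all u iff (1−α)(π/L)² ≥ α − c, i.e. α ≤ ((π/L)² + c)/((π/L)² + 1) = (1 + c(L/π)²)/(1 + (L/π)²). (Direct route, valid since c ≤ 0: Poincaré gives c∫u² ≥ c(L/π)²∫(u')², so a(u,u) ≥ (1 + c(L/π)²)∫(u')², while ||u||_{H^1}² ≤ (1 + (L/π)²)∫(u')²; dividing yields the same α.) With (π/L)² = π^2/9 and c = -2/3, the largest admissible constant is α = ((π/L)² + c)/((π/L)² + 1).
Simplifying, α = (-6 + π^2)/(9 + π^2).


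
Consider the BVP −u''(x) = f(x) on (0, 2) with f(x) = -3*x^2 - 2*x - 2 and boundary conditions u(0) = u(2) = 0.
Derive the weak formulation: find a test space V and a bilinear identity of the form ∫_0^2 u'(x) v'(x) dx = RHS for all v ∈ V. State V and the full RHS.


V = H^1_0(0, 2) (so v(0) = v(2) = 0); weak form: ∫_0^2 u'v' dx = ∫_0^2 (-3*x^2 - 2*x - 2) v dx for all v ∈ V.

Multiply both sides by a test function v and integrate from 0 to 2:
  ∫_0^2 −u''(x) v(x) dx = ∫_0^2 f(x) v(x) dx.
Integrate the LHS by parts once:
  ∫_0^2 −u'' v dx = −[u'(x) v(x)]_0^2 + ∫_0^2 u'(x) v'(x) dx.
Thus ∫_0^2 u'(x) v'(x) dx = ∫_0^2 f(x) v(x) dx + [u'(x) v(x)]_0^2.
Choose V so that boundary terms are either known or forced to vanish.
u is Dirichlet: u(0) = u(2) = 0. Let V = H^1_0(0, 2); then v(0) = v(2) = 0, and [u' v]_0^2 = 0.
Weak formulation: find u (satisfying any essential BC) such that ∫_0^2 u'(x) v'(x) dx = ∫_0^2 f v dx for all v ∈ V.
Substituting f(x) = -3*x^2 - 2*x - 2, the right-hand side is ∫_0^2 (-3*x^2 - 2*x - 2) v dx.


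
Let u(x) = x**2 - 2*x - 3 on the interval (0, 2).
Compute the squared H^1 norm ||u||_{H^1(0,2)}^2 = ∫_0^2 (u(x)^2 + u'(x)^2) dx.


||u||_{H^1}^2 = 446/15

The H^1 norm (squared) on an interval (0, L) is
  ||u||_{H^1}^2 = ∫_0^L u(x)^2 dx + ∫_0^L u'(x)^2 dx.
Compute u'(x) = 2*x - 2.
Then u(x)^2 = x**4 - 4*x**3 - 2*x**2 + 12*x + 9 and u'(x)^2 = 4*x**2 - 8*x + 4.
Integrate each monomial from 0 to 2 using ∫_0^2 c·x^n dx = c·2^(n+1)/(n+1):
  ∫_0^2 u(x)^2 dx = ∫_0^2 (x^4 - 4*x^3 - 2*x^2 + 12*x + 9) dx. Term by term:
    ∫_0^2 x^4 dx = 32/5;  ∫_0^2 -4*x^3 dx = -16;  ∫_0^2 -2*x^2 dx = -16/3;
    ∫_0^2 12*x dx = 24;  ∫_0^2 9 dx = 18.
  Sum: 32/5 − 16 − 16/3 + 24 + 18 = 406/15.
  ∫_0^2 u'(x)^2 dx = ∫_0^2 (4*x^2 - 8*x + 4) dx. Term by term:
    ∫_0^2 4*x^2 dx = 32/3;  ∫_0^2 -8*x dx = -16;  ∫_0^2 4 dx = 8.
  Sum: 32/3 − 16 + 8 = 8/3.
Adding: ||u||_{H^1}^2 = 406/15 + 8/3 = 446/15.


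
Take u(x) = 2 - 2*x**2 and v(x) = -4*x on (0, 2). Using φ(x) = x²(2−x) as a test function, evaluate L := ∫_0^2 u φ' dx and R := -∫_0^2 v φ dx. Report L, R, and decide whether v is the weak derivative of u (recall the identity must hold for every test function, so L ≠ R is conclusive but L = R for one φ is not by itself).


LHS = 32/5, RHS = 32/5. Yes, v = u' weakly.

u(x) = 2 - 2*x**2, classical derivative u'(x) = -4*x.
φ(x) = x²(2−x), so φ'(x) = x*(4 - 3*x).
Note φ(0) = φ(2) = 0, so the boundary term u·φ vanishes.
LHS = ∫_0^2 u(x) φ'(x) dx = ∫_0^2 (6*x^4 - 8*x^3 - 6*x^2 + 8*x) dx. Term by term:
  ∫_0^2 6*x^4 dx = 192/5;  ∫_0^2 -8*x^3 dx = -32;  ∫_0^2 -6*x^2 dx = -16;
  ∫_0^2 8*x dx = 16.
Sum: 192/5 − 32 − 16 + 16 = 32/5.
So LHS = 32/5.
∫_0^2 v(x) φ(x) dx = ∫_0^2 (4*x^4 - 8*x^3) dx. Term by term:
  ∫_0^2 4*x^4 dx = 128/5;  ∫_0^2 -8*x^3 dx = -32.
Sum: 128/5 − 32 = -32/5.
So RHS = -∫_0^2 v(x) φ(x) dx = 32/5.
LHS = RHS, so the identity holds for this test φ.
Moreover u is smooth here and v(x) = u'(x) = -4*x pointwise, so the identity holds for every test function. Hence v is the weak derivative of u.


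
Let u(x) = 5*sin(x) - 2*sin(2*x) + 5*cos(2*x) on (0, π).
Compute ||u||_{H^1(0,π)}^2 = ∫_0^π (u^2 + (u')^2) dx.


||u||_{H^1(0,π)}^2 = -500/3 + 195*π/2

u'(x) = -10*sin(2*x) + 5*cos(x) - 4*cos(2*x).
Expand u² and (u')² and integrate term by term on (0, π), using: for integers n ≥ 1, ∫_0^π sin²(nx) dx = ∫_0^π cos²(nx) dx = π/2; for n ≠ n', ∫_0^π sin(nx)sin(n'x) dx = ∫_0^π cos(nx)cos(n'x) dx = 0; and by product-to-sum, ∫_0^π sin(nx)cos(n'x) dx = ½∫_0^π [sin((n+n')x) + sin((n−n')x)] dx, which is 0 when n+n' is even and 2n/(n²−n'²) when n+n' is odd (it need not vanish on (0, π)).
  u² squared terms: (-2)²·∫sin(2x)² dx = 4·π/2 = 2*π;  (5)²·∫cos(2x)² dx = 25·π/2 = 25*π/2;  (5)²·∫sin(x)² dx = 25·π/2 = 25*π/2.
  u² cross terms: 2·(-2)·(5)·∫sin(2x)·cos(2x) dx = -20·(0) = 0;  2·(-2)·(5)·∫sin(2x)·sin(x) dx = -20·(0) = 0;  2·(5)·(5)·∫cos(2x)·sin(x) dx = 50·(-2/3) = -100/3.
  So ∫_0^π u² dx = 2*π + 25*π/2 + 25*π/2 + 0 + 0 − 100/3 = -100/3 + 27*π.
  (u')² squared terms: (-10)²·∫sin(2x)² dx = 100·π/2 = 50*π;  (-4)²·∫cos(2x)² dx = 16·π/2 = 8*π;  (5)²·∫cos(x)² dx = 25·π/2 = 25*π/2.
  (u')² cross terms: 2·(-10)·(-4)·∫sin(2x)·cos(2x) dx = 80·(0) = 0;  2·(-10)·(5)·∫sin(2x)·cos(x) dx = -100·(4/3) = -400/3;  2·(-4)·(5)·∫cos(2x)·cos(x) dx = -40·(0) = 0.
  So ∫_0^π (u')² dx = 50*π + 8*π + 25*π/2 + 0 − 400/3 + 0 = -400/3 + 141*π/2.
||u||_{H^1}^2 = (-100/3 + 27*π) + (-400/3 + 141*π/2) = -500/3 + 195*π/2.
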